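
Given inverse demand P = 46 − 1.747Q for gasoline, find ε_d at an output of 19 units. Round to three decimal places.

-0.386

At Q = 19, P = 46 − 1.747(19) = 12.81.
dP/dQ = −1.747, so dQ/dP = 1/(−1.747) = -0.572.
ε = (dQ/dP)(P/Q) = (-0.572)(12.81/19).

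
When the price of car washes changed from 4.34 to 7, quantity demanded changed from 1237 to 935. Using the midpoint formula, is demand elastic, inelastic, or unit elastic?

inelastic

Arc ε ≈ -0.593.
|ε| = 0.59 < 1.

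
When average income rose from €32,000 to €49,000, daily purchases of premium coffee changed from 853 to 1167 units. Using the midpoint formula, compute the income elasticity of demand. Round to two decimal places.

0.74

ΔQ = 314, ΔI = 17000. Midpoints: Ī = 40,500, Q̄ = 1010.0.
ε_I = (ΔQ/ΔI)(Ī/Q̄) = (314/17000)(40500/1010.0).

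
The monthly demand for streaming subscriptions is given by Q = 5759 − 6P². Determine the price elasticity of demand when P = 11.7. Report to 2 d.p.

-0.33

At P = 11.7, Q = 4937.660.
dQ/dP = −12P = -140.400.
ε = (dQ/dP)(P/Q) = (-140.400)(11.7/4937.660).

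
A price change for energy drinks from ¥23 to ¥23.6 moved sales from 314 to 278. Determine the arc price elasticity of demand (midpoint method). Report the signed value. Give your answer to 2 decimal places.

ΔQ = 278 − 314 = -36; ΔP = 23.6 − 23 = 0.6.
Midpoints: P̄ = 23.30, Q̄ = 296.0.
ε = (ΔQ/ΔP)(P̄/Q̄) = (-36/0.6)(23.30/296.0).

-4.72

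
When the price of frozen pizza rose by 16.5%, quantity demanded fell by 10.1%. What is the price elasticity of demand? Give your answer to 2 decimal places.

ε = %ΔQ / %ΔP = (-10.1)/(16.5) = -0.612.

-0.61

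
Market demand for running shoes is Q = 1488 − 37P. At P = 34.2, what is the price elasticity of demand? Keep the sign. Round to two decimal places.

-5.68

At P = 34.2, Q = 222.600.
dQ/dP = −37.
ε = (dQ/dP)(P/Q) = (-37)(34.2/222.600).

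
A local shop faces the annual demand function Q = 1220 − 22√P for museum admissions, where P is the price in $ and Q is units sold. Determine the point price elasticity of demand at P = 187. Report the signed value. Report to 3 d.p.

At P = 187, Q = 919.155.
dQ/dP = −22/(2√P) = -0.804.
ε = (dQ/dP)(P/Q) = (-0.804)(187/919.155).

-0.164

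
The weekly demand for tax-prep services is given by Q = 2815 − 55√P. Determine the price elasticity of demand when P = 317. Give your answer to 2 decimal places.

-0.27

At P = 317, Q = 1835.753.
dQ/dP = −55/(2√P) = -1.545.
ε = (dQ/dP)(P/Q) = (-1.545)(317/1835.753).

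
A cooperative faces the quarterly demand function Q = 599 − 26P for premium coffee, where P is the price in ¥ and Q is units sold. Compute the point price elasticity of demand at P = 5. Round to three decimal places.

At P = 5, Q = 469.
dQ/dP = −26.
ε = (dQ/dP)(P/Q) = (-26)(5/469).

-0.277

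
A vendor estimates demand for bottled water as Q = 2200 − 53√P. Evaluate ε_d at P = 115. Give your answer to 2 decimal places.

At P = 115, Q = 1631.638.
dQ/dP = −53/(2√P) = -2.471.
ε = (dQ/dP)(P/Q) = (-2.471)(115/1631.638).

-0.17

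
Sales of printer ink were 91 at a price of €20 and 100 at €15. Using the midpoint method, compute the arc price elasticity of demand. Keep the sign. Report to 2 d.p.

-0.33

ΔQ = 100 − 91 = 9; ΔP = 15 − 20 = -5.
Midpoints: P̄ = 17.50, Q̄ = 95.5.
ε = (ΔQ/ΔP)(P̄/Q̄) = (9/-5)(17.50/95.5).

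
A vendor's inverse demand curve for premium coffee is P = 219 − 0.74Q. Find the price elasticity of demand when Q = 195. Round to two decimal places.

-0.52

At Q = 195, P = 219 − 0.74(195) = 74.70.
dP/dQ = −0.74, so dQ/dP = 1/(−0.74) = -1.351.
ε = (dQ/dP)(P/Q) = (-1.351)(74.70/195).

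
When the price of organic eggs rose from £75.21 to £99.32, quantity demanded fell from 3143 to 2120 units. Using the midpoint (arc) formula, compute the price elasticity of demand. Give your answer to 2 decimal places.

-1.41

ΔQ = 2120 − 3143 = -1023; ΔP = 99.32 − 75.21 = 24.11.
Midpoints: P̄ = 87.26, Q̄ = 2631.5.
ε = (ΔQ/ΔP)(P̄/Q̄) = (-1023/24.11)(87.26/2631.5).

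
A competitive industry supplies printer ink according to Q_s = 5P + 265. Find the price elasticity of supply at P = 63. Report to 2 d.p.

At P = 63, Q_s = 580.
dQ_s/dP = 5.
ε_s = (dQ_s/dP)(P/Q_s) = (5)(63/580).

0.54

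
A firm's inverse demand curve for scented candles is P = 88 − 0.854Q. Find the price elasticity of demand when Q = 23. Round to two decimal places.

-3.48

At Q = 23, P = 88 − 0.854(23) = 68.36.
dP/dQ = −0.854, so dQ/dP = 1/(−0.854) = -1.171.
ε = (dQ/dP)(P/Q) = (-1.171)(68.36/23).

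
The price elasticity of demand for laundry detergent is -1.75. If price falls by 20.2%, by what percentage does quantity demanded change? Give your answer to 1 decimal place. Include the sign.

35.4%

%ΔQ ≈ ε × %ΔP = (-1.75)(-20.2%) = 35.35%.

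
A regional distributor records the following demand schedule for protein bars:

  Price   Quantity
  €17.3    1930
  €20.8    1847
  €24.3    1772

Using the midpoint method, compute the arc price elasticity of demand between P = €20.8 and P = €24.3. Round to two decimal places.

At P = 20.8, Q = 1847; at P = 24.3, Q = 1772.
ΔQ = -75, ΔP = 3.5. Midpoints: P̄ = 22.55, Q̄ = 1809.5.
ε = (ΔQ/ΔP)(P̄/Q̄) = (-75/3.5)(22.55/1809.5).

-0.27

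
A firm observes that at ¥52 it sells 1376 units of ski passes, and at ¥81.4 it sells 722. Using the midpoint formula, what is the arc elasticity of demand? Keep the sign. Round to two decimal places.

-1.41

ΔQ = 722 − 1376 = -654; ΔP = 81.4 − 52 = 29.4.
Midpoints: P̄ = 66.70, Q̄ = 1049.0.
ε = (ΔQ/ΔP)(P̄/Q̄) = (-654/29.4)(66.70/1049.0).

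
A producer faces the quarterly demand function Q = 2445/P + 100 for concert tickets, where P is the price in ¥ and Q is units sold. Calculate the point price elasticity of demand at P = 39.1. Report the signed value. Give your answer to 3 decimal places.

At P = 39.1, Q = 162.532.
dQ/dP = −2445/P² = -1.599.
ε = (dQ/dP)(P/Q) = (-1.599)(39.1/162.532).

-0.385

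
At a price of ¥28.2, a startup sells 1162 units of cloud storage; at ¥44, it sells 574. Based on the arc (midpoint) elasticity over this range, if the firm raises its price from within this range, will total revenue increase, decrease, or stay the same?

decrease

Arc ε = (-588/15.8)(36.10/868.0) ≈ -1.548.
|ε| = 1.55 > 1, so demand is elastic. A price rise therefore reduces total revenue.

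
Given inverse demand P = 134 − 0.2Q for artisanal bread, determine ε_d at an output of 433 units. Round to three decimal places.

-0.547

At Q = 433, P = 134 − 0.2(433) = 47.40.
dP/dQ = −0.2, so dQ/dP = 1/(−0.2) = -5.000.
ε = (dQ/dP)(P/Q) = (-5.000)(47.40/433).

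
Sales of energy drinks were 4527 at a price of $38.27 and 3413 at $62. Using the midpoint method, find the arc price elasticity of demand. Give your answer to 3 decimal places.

ΔQ = 3413 − 4527 = -1114; ΔP = 62 − 38.27 = 23.73.
Midpoints: P̄ = 50.14, Q̄ = 3970.0.
ε = (ΔQ/ΔP)(P̄/Q̄) = (-1114/23.73)(50.14/3970.0).

-0.593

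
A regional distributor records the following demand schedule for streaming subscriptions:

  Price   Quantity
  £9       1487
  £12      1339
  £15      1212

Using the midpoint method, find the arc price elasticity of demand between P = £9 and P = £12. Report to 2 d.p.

At P = 9, Q = 1487; at P = 12, Q = 1339.
ΔQ = -148, ΔP = 3. Midpoints: P̄ = 10.50, Q̄ = 1413.0.
ε = (ΔQ/ΔP)(P̄/Q̄) = (-148/3)(10.50/1413.0).

-0.37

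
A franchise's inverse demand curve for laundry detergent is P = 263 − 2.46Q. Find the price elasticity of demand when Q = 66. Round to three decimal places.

-0.620

At Q = 66, P = 263 − 2.46(66) = 100.64.
dP/dQ = −2.46, so dQ/dP = 1/(−2.46) = -0.407.
ε = (dQ/dP)(P/Q) = (-0.407)(100.64/66).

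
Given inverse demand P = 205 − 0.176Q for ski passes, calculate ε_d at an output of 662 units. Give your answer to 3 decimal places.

-0.759

At Q = 662, P = 205 − 0.176(662) = 88.49.
dP/dQ = −0.176, so dQ/dP = 1/(−0.176) = -5.682.
ε = (dQ/dP)(P/Q) = (-5.682)(88.49/662).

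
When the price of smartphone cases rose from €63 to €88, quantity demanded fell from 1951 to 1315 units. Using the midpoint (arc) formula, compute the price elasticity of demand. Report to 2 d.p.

-1.18

ΔQ = 1315 − 1951 = -636; ΔP = 88 − 63 = 25.
Midpoints: P̄ = 75.50, Q̄ = 1633.0.
ε = (ΔQ/ΔP)(P̄/Q̄) = (-636/25)(75.50/1633.0).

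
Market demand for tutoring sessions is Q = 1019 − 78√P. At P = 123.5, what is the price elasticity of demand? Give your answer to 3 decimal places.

-2.848

At P = 123.5, Q = 152.182.
dQ/dP = −78/(2√P) = -3.509.
ε = (dQ/dP)(P/Q) = (-3.509)(123.5/152.182).
|ε| > 1, so demand is elastic at this price.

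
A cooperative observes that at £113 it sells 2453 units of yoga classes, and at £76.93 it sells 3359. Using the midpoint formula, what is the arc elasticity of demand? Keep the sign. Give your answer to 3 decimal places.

ΔQ = 3359 − 2453 = 906; ΔP = 76.93 − 113 = -36.07.
Midpoints: P̄ = 94.97, Q̄ = 2906.0.
ε = (ΔQ/ΔP)(P̄/Q̄) = (906/-36.07)(94.97/2906.0).

-0.821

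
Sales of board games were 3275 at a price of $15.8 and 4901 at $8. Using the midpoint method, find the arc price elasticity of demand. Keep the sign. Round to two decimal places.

-0.61

ΔQ = 4901 − 3275 = 1626; ΔP = 8 − 15.8 = -7.8.
Midpoints: P̄ = 11.90, Q̄ = 4088.0.
ε = (ΔQ/ΔP)(P̄/Q̄) = (1626/-7.8)(11.90/4088.0).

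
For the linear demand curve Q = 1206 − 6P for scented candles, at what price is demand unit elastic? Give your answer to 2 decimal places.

For linear demand Q = a − bP, ε = −bP/(a − bP). |ε| = 1 when bP = a − bP, i.e. P = a/(2b).
P = 1206/(2·6) = 1206/12 = 100.5000.

100.50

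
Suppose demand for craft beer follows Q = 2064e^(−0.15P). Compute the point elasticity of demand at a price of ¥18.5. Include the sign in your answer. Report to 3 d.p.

At P = 18.5, Q = 128.689.
dQ/dP = −0.15·2064e^(−0.15P) = −0.15Q = -19.303.
ε = (dQ/dP)(P/Q) = (-19.303)(18.5/128.689).
|ε| > 1, so demand is elastic at this price.

-2.775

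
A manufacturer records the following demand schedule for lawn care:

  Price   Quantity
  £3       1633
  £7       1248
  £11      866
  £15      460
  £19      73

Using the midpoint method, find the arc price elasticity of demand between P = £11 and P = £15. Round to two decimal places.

At P = 11, Q = 866; at P = 15, Q = 460.
ΔQ = -406, ΔP = 4. Midpoints: P̄ = 13.00, Q̄ = 663.0.
ε = (ΔQ/ΔP)(P̄/Q̄) = (-406/4)(13.00/663.0).

-1.99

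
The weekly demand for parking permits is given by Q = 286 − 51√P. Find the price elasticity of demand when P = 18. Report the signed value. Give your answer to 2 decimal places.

-1.55

At P = 18, Q = 69.625.
dQ/dP = −51/(2√P) = -6.010.
ε = (dQ/dP)(P/Q) = (-6.010)(18/69.625).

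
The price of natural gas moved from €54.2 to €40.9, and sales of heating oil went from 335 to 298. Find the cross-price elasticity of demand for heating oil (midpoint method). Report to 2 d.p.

ΔQ_x = 298 − 335 = -37; ΔP_y = 40.9 − 54.2 = -13.3.
Midpoints: P̄_y = 47.55, Q̄_x = 316.5.
ε_xy = (ΔQ_x/ΔP_y)(P̄_y/Q̄_x) = (-37/-13.3)(47.55/316.5).

0.42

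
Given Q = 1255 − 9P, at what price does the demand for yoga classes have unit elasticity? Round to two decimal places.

69.72

For linear demand Q = a − bP, ε = −bP/(a − bP). |ε| = 1 when bP = a − bP, i.e. P = a/(2b).
P = 1255/(2·9) = 1255/18 = 69.7222.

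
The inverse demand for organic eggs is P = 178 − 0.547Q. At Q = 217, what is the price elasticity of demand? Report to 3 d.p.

-0.500

At Q = 217, P = 178 − 0.547(217) = 59.30.
dP/dQ = −0.547, so dQ/dP = 1/(−0.547) = -1.828.
ε = (dQ/dP)(P/Q) = (-1.828)(59.30/217).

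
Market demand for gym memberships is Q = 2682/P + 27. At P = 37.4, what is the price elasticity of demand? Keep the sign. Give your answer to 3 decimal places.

At P = 37.4, Q = 98.711.
dQ/dP = −2682/P² = -1.917.
ε = (dQ/dP)(P/Q) = (-1.917)(37.4/98.711).

-0.726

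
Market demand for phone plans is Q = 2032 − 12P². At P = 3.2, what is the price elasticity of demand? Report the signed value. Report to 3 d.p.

At P = 3.2, Q = 1909.120.
dQ/dP = −24P = -76.800.
ε = (dQ/dP)(P/Q) = (-76.800)(3.2/1909.120).
|ε| < 1, so demand is inelastic at this price.

-0.129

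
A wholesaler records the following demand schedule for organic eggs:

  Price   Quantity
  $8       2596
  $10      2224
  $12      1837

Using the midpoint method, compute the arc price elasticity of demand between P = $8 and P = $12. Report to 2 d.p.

-0.86

At P = 8, Q = 2596; at P = 12, Q = 1837.
ΔQ = -759, ΔP = 4. Midpoints: P̄ = 10.00, Q̄ = 2216.5.
ε = (ΔQ/ΔP)(P̄/Q̄) = (-759/4)(10.00/2216.5).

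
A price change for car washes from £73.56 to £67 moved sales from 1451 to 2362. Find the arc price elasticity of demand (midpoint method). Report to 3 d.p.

ΔQ = 2362 − 1451 = 911; ΔP = 67 − 73.56 = -6.56.
Midpoints: P̄ = 70.28, Q̄ = 1906.5.
ε = (ΔQ/ΔP)(P̄/Q̄) = (911/-6.56)(70.28/1906.5).

-5.119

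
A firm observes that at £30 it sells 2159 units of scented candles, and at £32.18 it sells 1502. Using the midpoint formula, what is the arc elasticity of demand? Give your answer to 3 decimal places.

-5.119

ΔQ = 1502 − 2159 = -657; ΔP = 32.18 − 30 = 2.18.
Midpoints: P̄ = 31.09, Q̄ = 1830.5.
ε = (ΔQ/ΔP)(P̄/Q̄) = (-657/2.18)(31.09/1830.5).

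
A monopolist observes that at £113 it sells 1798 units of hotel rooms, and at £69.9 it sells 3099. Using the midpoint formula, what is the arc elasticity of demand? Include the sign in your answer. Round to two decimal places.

ΔQ = 3099 − 1798 = 1301; ΔP = 69.9 − 113 = -43.1.
Midpoints: P̄ = 91.45, Q̄ = 2448.5.
ε = (ΔQ/ΔP)(P̄/Q̄) = (1301/-43.1)(91.45/2448.5).

-1.13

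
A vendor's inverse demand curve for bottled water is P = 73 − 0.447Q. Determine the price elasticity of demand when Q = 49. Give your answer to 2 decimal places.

-2.33

At Q = 49, P = 73 − 0.447(49) = 51.10.
dP/dQ = −0.447, so dQ/dP = 1/(−0.447) = -2.237.
ε = (dQ/dP)(P/Q) = (-2.237)(51.10/49).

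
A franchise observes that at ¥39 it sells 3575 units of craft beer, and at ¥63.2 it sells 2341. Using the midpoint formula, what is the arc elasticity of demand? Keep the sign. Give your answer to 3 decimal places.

ΔQ = 2341 − 3575 = -1234; ΔP = 63.2 − 39 = 24.2.
Midpoints: P̄ = 51.10, Q̄ = 2958.0.
ε = (ΔQ/ΔP)(P̄/Q̄) = (-1234/24.2)(51.10/2958.0).

-0.881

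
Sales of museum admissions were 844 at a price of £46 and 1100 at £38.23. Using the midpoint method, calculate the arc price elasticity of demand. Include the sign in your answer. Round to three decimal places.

ΔQ = 1100 − 844 = 256; ΔP = 38.23 − 46 = -7.77.
Midpoints: P̄ = 42.11, Q̄ = 972.0.
ε = (ΔQ/ΔP)(P̄/Q̄) = (256/-7.77)(42.11/972.0).

-1.428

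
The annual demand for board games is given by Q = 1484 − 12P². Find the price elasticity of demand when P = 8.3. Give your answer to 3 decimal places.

-2.515

At P = 8.3, Q = 657.320.
dQ/dP = −24P = -199.200.
ε = (dQ/dP)(P/Q) = (-199.200)(8.3/657.320).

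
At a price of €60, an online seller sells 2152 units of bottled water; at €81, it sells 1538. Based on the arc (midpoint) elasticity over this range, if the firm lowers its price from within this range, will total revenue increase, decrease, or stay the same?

Arc ε = (-614/21)(70.50/1845.0) ≈ -1.117.
|ε| = 1.12 > 1, so demand is elastic. A price cut therefore raises total revenue.

increase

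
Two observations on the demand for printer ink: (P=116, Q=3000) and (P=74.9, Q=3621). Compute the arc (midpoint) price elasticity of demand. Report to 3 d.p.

ΔQ = 3621 − 3000 = 621; ΔP = 74.9 − 116 = -41.1.
Midpoints: P̄ = 95.45, Q̄ = 3310.5.
ε = (ΔQ/ΔP)(P̄/Q̄) = (621/-41.1)(95.45/3310.5).

-0.436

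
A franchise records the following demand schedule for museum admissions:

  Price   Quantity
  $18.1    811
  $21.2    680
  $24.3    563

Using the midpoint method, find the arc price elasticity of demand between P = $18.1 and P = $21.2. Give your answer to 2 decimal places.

-1.11

At P = 18.1, Q = 811; at P = 21.2, Q = 680.
ΔQ = -131, ΔP = 3.1. Midpoints: P̄ = 19.65, Q̄ = 745.5.
ε = (ΔQ/ΔP)(P̄/Q̄) = (-131/3.1)(19.65/745.5).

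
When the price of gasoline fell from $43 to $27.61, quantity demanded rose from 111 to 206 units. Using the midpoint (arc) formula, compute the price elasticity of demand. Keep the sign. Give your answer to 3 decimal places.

-1.375

ΔQ = 206 − 111 = 95; ΔP = 27.61 − 43 = -15.39.
Midpoints: P̄ = 35.30, Q̄ = 158.5.
ε = (ΔQ/ΔP)(P̄/Q̄) = (95/-15.39)(35.30/158.5).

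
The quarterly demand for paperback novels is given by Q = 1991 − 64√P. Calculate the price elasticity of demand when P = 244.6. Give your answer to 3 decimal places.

At P = 244.6, Q = 990.060.
dQ/dP = −64/(2√P) = -2.046.
ε = (dQ/dP)(P/Q) = (-2.046)(244.6/990.060).
|ε| < 1, so demand is inelastic at this price.

-0.505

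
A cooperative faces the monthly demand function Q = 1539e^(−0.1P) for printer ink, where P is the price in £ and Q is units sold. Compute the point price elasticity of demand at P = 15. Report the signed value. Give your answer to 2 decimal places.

-1.50

At P = 15, Q = 343.397.
dQ/dP = −0.1·1539e^(−0.1P) = −0.1Q = -34.340.
ε = (dQ/dP)(P/Q) = (-34.340)(15/343.397).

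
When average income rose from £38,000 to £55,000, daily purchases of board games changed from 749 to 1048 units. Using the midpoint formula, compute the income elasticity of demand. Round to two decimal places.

0.91

ΔQ = 299, ΔI = 17000. Midpoints: Ī = 46,500, Q̄ = 898.5.
ε_I = (ΔQ/ΔI)(Ī/Q̄) = (299/17000)(46500/898.5).
ε_I > 0, so the good is normal.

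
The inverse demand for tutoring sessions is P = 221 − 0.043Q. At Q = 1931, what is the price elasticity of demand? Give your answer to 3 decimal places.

-1.662

At Q = 1931, P = 221 − 0.043(1931) = 137.97.
dP/dQ = −0.043, so dQ/dP = 1/(−0.043) = -23.256.
ε = (dQ/dP)(P/Q) = (-23.256)(137.97/1931).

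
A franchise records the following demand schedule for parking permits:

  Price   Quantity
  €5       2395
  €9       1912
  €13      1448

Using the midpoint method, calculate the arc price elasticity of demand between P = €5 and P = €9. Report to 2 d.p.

-0.39

At P = 5, Q = 2395; at P = 9, Q = 1912.
ΔQ = -483, ΔP = 4. Midpoints: P̄ = 7.00, Q̄ = 2153.5.
ε = (ΔQ/ΔP)(P̄/Q̄) = (-483/4)(7.00/2153.5).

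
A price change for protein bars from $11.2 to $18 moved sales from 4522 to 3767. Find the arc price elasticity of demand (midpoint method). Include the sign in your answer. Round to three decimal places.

-0.391

ΔQ = 3767 − 4522 = -755; ΔP = 18 − 11.2 = 6.8.
Midpoints: P̄ = 14.60, Q̄ = 4144.5.
ε = (ΔQ/ΔP)(P̄/Q̄) = (-755/6.8)(14.60/4144.5).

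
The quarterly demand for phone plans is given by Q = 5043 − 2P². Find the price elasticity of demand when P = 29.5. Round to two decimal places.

At P = 29.5, Q = 3302.500.
dQ/dP = −4P = -118.
ε = (dQ/dP)(P/Q) = (-118)(29.5/3302.500).

-1.05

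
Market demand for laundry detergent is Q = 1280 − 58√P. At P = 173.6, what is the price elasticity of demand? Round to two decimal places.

-0.74

At P = 173.6, Q = 515.807.
dQ/dP = −58/(2√P) = -2.201.
ε = (dQ/dP)(P/Q) = (-2.201)(173.6/515.807).
|ε| < 1, so demand is inelastic at this price.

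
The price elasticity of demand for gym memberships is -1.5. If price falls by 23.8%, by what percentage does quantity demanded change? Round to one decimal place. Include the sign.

%ΔQ ≈ ε × %ΔP = (-1.5)(-23.8%) = 35.70%.

35.7%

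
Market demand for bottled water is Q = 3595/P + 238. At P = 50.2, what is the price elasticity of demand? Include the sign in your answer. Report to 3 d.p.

-0.231

At P = 50.2, Q = 309.614.
dQ/dP = −3595/P² = -1.427.
ε = (dQ/dP)(P/Q) = (-1.427)(50.2/309.614).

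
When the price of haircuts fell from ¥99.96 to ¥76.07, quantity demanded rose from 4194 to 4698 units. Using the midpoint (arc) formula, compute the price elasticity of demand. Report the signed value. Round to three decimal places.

ΔQ = 4698 − 4194 = 504; ΔP = 76.07 − 99.96 = -23.89.
Midpoints: P̄ = 88.01, Q̄ = 4446.0.
ε = (ΔQ/ΔP)(P̄/Q̄) = (504/-23.89)(88.01/4446.0).

-0.418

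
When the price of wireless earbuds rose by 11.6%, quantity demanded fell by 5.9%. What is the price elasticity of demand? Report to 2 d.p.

-0.51

ε = %ΔQ / %ΔP = (-5.9)/(11.6) = -0.509.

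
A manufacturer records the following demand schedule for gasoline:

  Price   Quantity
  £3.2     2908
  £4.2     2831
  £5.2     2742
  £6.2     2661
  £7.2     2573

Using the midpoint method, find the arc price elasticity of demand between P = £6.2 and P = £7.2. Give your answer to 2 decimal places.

-0.23

At P = 6.2, Q = 2661; at P = 7.2, Q = 2573.
ΔQ = -88, ΔP = 1.0. Midpoints: P̄ = 6.70, Q̄ = 2617.0.
ε = (ΔQ/ΔP)(P̄/Q̄) = (-88/1.0)(6.70/2617.0).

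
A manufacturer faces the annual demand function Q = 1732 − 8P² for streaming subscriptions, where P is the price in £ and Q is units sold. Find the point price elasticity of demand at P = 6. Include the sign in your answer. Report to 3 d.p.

At P = 6, Q = 1444.
dQ/dP = −16P = -96.
ε = (dQ/dP)(P/Q) = (-96)(6/1444).
|ε| < 1, so demand is inelastic at this price.

-0.399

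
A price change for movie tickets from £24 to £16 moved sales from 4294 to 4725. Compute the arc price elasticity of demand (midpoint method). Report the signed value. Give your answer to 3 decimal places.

ΔQ = 4725 − 4294 = 431; ΔP = 16 − 24 = -8.
Midpoints: P̄ = 20.00, Q̄ = 4509.5.
ε = (ΔQ/ΔP)(P̄/Q̄) = (431/-8)(20.00/4509.5).

-0.239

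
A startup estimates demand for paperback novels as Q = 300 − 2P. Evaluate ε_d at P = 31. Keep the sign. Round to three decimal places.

At P = 31, Q = 238.
dQ/dP = −2.
ε = (dQ/dP)(P/Q) = (-2)(31/238).
|ε| < 1, so demand is inelastic at this price.

-0.261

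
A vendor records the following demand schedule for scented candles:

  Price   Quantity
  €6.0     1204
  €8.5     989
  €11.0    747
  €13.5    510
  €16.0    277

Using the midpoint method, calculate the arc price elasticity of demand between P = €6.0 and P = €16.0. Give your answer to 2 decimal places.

-1.38

At P = 6.0, Q = 1204; at P = 16.0, Q = 277.
ΔQ = -927, ΔP = 10.0. Midpoints: P̄ = 11.00, Q̄ = 740.5.
ε = (ΔQ/ΔP)(P̄/Q̄) = (-927/10.0)(11.00/740.5).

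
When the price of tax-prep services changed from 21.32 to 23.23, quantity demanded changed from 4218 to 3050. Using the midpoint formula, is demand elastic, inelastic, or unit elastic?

Arc ε ≈ -3.748.
|ε| = 3.75 > 1.

elastic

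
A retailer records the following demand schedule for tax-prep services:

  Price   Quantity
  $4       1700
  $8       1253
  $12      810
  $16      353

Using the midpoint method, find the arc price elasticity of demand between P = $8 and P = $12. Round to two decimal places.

At P = 8, Q = 1253; at P = 12, Q = 810.
ΔQ = -443, ΔP = 4. Midpoints: P̄ = 10.00, Q̄ = 1031.5.
ε = (ΔQ/ΔP)(P̄/Q̄) = (-443/4)(10.00/1031.5).

-1.07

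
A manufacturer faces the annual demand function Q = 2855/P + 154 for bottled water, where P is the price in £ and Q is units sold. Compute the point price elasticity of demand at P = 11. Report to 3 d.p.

-0.628

At P = 11, Q = 413.545.
dQ/dP = −2855/P² = -23.595.
ε = (dQ/dP)(P/Q) = (-23.595)(11/413.545).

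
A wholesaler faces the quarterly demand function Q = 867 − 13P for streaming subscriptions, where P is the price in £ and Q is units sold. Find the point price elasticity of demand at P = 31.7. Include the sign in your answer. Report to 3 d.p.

At P = 31.7, Q = 454.900.
dQ/dP = −13.
ε = (dQ/dP)(P/Q) = (-13)(31.7/454.900).
|ε| < 1, so demand is inelastic at this price.

-0.906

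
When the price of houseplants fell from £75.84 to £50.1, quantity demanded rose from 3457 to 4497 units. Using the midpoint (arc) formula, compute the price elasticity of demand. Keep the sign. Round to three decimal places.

ΔQ = 4497 − 3457 = 1040; ΔP = 50.1 − 75.84 = -25.74.
Midpoints: P̄ = 62.97, Q̄ = 3977.0.
ε = (ΔQ/ΔP)(P̄/Q̄) = (1040/-25.74)(62.97/3977.0).

-0.640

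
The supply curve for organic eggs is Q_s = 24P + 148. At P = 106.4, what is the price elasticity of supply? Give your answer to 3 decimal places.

0.945

At P = 106.4, Q_s = 2701.60.
dQ_s/dP = 24.
ε_s = (dQ_s/dP)(P/Q_s) = (24)(106.4/2701.60).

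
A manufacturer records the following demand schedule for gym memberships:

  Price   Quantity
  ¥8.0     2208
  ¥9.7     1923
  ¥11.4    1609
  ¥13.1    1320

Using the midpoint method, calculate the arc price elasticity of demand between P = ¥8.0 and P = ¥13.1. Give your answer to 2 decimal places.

-1.04

At P = 8.0, Q = 2208; at P = 13.1, Q = 1320.
ΔQ = -888, ΔP = 5.1. Midpoints: P̄ = 10.55, Q̄ = 1764.0.
ε = (ΔQ/ΔP)(P̄/Q̄) = (-888/5.1)(10.55/1764.0).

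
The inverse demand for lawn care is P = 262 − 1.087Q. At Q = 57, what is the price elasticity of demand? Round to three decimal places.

At Q = 57, P = 262 − 1.087(57) = 200.04.
dP/dQ = −1.087, so dQ/dP = 1/(−1.087) = -0.920.
ε = (dQ/dP)(P/Q) = (-0.920)(200.04/57).

-3.229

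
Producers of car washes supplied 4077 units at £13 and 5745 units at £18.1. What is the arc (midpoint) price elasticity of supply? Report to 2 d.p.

ΔQ = 5745 − 4077 = 1668; ΔP = 18.1 − 13 = 5.1.
Midpoints: P̄ = 15.55, Q̄ = 4911.0.
ε_s = (ΔQ/ΔP)(P̄/Q̄) = (1668/5.1)(15.55/4911.0).

1.04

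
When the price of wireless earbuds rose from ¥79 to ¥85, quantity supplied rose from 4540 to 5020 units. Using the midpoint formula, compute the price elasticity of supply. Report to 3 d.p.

ΔQ = 5020 − 4540 = 480; ΔP = 85 − 79 = 6.
Midpoints: P̄ = 82.00, Q̄ = 4780.0.
ε_s = (ΔQ/ΔP)(P̄/Q̄) = (480/6)(82.00/4780.0).

1.372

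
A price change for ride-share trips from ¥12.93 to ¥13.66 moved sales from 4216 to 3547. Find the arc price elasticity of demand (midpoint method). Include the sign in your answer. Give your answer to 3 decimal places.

-3.139

ΔQ = 3547 − 4216 = -669; ΔP = 13.66 − 12.93 = 0.73.
Midpoints: P̄ = 13.29, Q̄ = 3881.5.
ε = (ΔQ/ΔP)(P̄/Q̄) = (-669/0.73)(13.29/3881.5).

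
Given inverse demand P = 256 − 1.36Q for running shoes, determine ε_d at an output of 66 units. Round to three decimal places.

-1.852

At Q = 66, P = 256 − 1.36(66) = 166.24.
dP/dQ = −1.36, so dQ/dP = 1/(−1.36) = -0.735.
ε = (dQ/dP)(P/Q) = (-0.735)(166.24/66).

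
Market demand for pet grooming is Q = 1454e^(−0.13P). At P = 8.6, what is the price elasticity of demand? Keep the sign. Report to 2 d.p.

At P = 8.6, Q = 475.361.
dQ/dP = −0.13·1454e^(−0.13P) = −0.13Q = -61.797.
ε = (dQ/dP)(P/Q) = (-61.797)(8.6/475.361).
|ε| > 1, so demand is elastic at this price.

-1.12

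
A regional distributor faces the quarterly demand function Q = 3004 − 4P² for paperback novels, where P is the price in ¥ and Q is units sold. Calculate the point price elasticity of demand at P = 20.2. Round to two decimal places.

-2.38

At P = 20.2, Q = 1371.840.
dQ/dP = −8P = -161.600.
ε = (dQ/dP)(P/Q) = (-161.600)(20.2/1371.840).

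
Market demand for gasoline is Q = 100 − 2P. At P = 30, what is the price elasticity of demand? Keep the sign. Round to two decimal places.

-1.50

At P = 30, Q = 40.
dQ/dP = −2.
ε = (dQ/dP)(P/Q) = (-2)(30/40).
|ε| > 1, so demand is elastic at this price.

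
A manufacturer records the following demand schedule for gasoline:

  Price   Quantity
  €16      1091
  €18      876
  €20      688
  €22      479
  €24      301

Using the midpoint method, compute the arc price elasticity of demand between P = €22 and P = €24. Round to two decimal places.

At P = 22, Q = 479; at P = 24, Q = 301.
ΔQ = -178, ΔP = 2. Midpoints: P̄ = 23.00, Q̄ = 390.0.
ε = (ΔQ/ΔP)(P̄/Q̄) = (-178/2)(23.00/390.0).

-5.25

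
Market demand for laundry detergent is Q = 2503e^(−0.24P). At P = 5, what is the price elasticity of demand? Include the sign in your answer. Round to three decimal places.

At P = 5, Q = 753.889.
dQ/dP = −0.24·2503e^(−0.24P) = −0.24Q = -180.933.
ε = (dQ/dP)(P/Q) = (-180.933)(5/753.889).
|ε| > 1, so demand is elastic at this price.

-1.200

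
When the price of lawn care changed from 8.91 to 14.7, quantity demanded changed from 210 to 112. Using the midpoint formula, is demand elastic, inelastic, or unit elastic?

elastic

Arc ε ≈ -1.241.
|ε| = 1.24 > 1.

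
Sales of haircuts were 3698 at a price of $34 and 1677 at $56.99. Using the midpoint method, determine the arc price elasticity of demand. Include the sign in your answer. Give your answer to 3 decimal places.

-1.488

ΔQ = 1677 − 3698 = -2021; ΔP = 56.99 − 34 = 22.99.
Midpoints: P̄ = 45.50, Q̄ = 2687.5.
ε = (ΔQ/ΔP)(P̄/Q̄) = (-2021/22.99)(45.50/2687.5).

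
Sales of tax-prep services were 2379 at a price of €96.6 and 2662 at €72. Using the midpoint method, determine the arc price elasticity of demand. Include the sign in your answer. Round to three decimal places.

-0.385

ΔQ = 2662 − 2379 = 283; ΔP = 72 − 96.6 = -24.6.
Midpoints: P̄ = 84.30, Q̄ = 2520.5.
ε = (ΔQ/ΔP)(P̄/Q̄) = (283/-24.6)(84.30/2520.5).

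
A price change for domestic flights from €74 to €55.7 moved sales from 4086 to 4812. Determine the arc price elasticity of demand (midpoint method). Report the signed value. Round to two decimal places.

-0.58

ΔQ = 4812 − 4086 = 726; ΔP = 55.7 − 74 = -18.3.
Midpoints: P̄ = 64.85, Q̄ = 4449.0.
ε = (ΔQ/ΔP)(P̄/Q̄) = (726/-18.3)(64.85/4449.0).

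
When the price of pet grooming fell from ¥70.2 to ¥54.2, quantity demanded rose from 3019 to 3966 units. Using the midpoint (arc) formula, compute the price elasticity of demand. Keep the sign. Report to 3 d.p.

-1.054

ΔQ = 3966 − 3019 = 947; ΔP = 54.2 − 70.2 = -16.
Midpoints: P̄ = 62.20, Q̄ = 3492.5.
ε = (ΔQ/ΔP)(P̄/Q̄) = (947/-16)(62.20/3492.5).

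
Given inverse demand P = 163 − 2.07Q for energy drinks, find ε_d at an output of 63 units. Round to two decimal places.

-0.25

At Q = 63, P = 163 − 2.07(63) = 32.59.
dP/dQ = −2.07, so dQ/dP = 1/(−2.07) = -0.483.
ε = (dQ/dP)(P/Q) = (-0.483)(32.59/63).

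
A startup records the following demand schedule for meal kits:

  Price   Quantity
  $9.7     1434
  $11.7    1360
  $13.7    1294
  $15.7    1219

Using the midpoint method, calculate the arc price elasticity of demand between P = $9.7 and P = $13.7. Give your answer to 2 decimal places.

-0.30

At P = 9.7, Q = 1434; at P = 13.7, Q = 1294.
ΔQ = -140, ΔP = 4.0. Midpoints: P̄ = 11.70, Q̄ = 1364.0.
ε = (ΔQ/ΔP)(P̄/Q̄) = (-140/4.0)(11.70/1364.0).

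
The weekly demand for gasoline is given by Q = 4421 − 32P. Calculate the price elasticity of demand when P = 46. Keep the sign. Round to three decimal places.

At P = 46, Q = 2949.
dQ/dP = −32.
ε = (dQ/dP)(P/Q) = (-32)(46/2949).
|ε| < 1, so demand is inelastic at this price.

-0.499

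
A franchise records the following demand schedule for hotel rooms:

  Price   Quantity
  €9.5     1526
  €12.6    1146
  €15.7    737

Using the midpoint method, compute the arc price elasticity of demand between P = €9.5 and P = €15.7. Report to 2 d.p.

At P = 9.5, Q = 1526; at P = 15.7, Q = 737.
ΔQ = -789, ΔP = 6.2. Midpoints: P̄ = 12.60, Q̄ = 1131.5.
ε = (ΔQ/ΔP)(P̄/Q̄) = (-789/6.2)(12.60/1131.5).

-1.42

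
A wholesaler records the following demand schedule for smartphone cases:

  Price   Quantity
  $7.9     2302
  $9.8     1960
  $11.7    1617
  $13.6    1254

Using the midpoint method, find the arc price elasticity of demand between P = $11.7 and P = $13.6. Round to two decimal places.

-1.68

At P = 11.7, Q = 1617; at P = 13.6, Q = 1254.
ΔQ = -363, ΔP = 1.9. Midpoints: P̄ = 12.65, Q̄ = 1435.5.
ε = (ΔQ/ΔP)(P̄/Q̄) = (-363/1.9)(12.65/1435.5).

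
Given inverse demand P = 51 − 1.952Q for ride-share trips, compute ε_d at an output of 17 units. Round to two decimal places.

-0.54

At Q = 17, P = 51 − 1.952(17) = 17.82.
dP/dQ = −1.952, so dQ/dP = 1/(−1.952) = -0.512.
ε = (dQ/dP)(P/Q) = (-0.512)(17.82/17).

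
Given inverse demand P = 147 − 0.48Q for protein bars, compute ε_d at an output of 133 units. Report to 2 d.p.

At Q = 133, P = 147 − 0.48(133) = 83.16.
dP/dQ = −0.48, so dQ/dP = 1/(−0.48) = -2.083.
ε = (dQ/dP)(P/Q) = (-2.083)(83.16/133).

-1.30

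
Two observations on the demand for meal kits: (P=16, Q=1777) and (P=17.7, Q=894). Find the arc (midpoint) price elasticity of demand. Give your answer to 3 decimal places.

ΔQ = 894 − 1777 = -883; ΔP = 17.7 − 16 = 1.7.
Midpoints: P̄ = 16.85, Q̄ = 1335.5.
ε = (ΔQ/ΔP)(P̄/Q̄) = (-883/1.7)(16.85/1335.5).

-6.553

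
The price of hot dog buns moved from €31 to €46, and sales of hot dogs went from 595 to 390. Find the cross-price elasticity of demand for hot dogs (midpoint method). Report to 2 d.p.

ΔQ_x = 390 − 595 = -205; ΔP_y = 46 − 31 = 15.
Midpoints: P̄_y = 38.50, Q̄_x = 492.5.
ε_xy = (ΔQ_x/ΔP_y)(P̄_y/Q̄_x) = (-205/15)(38.50/492.5).

-1.07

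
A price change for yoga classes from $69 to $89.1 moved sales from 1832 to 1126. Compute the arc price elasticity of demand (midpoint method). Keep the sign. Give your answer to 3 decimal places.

ΔQ = 1126 − 1832 = -706; ΔP = 89.1 − 69 = 20.1.
Midpoints: P̄ = 79.05, Q̄ = 1479.0.
ε = (ΔQ/ΔP)(P̄/Q̄) = (-706/20.1)(79.05/1479.0).

-1.877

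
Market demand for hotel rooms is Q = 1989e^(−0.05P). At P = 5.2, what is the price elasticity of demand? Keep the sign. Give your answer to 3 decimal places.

-0.260

At P = 5.2, Q = 1533.622.
dQ/dP = −0.05·1989e^(−0.05P) = −0.05Q = -76.681.
ε = (dQ/dP)(P/Q) = (-76.681)(5.2/1533.622).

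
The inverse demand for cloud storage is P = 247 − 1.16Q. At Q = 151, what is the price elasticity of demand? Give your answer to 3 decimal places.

-0.410

At Q = 151, P = 247 − 1.16(151) = 71.84.
dP/dQ = −1.16, so dQ/dP = 1/(−1.16) = -0.862.
ε = (dQ/dP)(P/Q) = (-0.862)(71.84/151).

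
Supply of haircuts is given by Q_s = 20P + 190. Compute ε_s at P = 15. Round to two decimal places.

0.61

At P = 15, Q_s = 490.
dQ_s/dP = 20.
ε_s = (dQ_s/dP)(P/Q_s) = (20)(15/490).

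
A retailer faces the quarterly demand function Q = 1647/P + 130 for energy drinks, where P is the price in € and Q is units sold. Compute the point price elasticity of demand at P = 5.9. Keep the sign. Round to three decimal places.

-0.682

At P = 5.9, Q = 409.153.
dQ/dP = −1647/P² = -47.314.
ε = (dQ/dP)(P/Q) = (-47.314)(5.9/409.153).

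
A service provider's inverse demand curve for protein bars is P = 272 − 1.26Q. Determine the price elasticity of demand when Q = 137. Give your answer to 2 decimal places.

At Q = 137, P = 272 − 1.26(137) = 99.38.
dP/dQ = −1.26, so dQ/dP = 1/(−1.26) = -0.794.
ε = (dQ/dP)(P/Q) = (-0.794)(99.38/137).

-0.58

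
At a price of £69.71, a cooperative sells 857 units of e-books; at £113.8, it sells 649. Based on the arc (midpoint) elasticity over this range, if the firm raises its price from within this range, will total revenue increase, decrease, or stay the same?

increase

Arc ε = (-208/44.09)(91.75/753.0) ≈ -0.575.
|ε| = 0.57 < 1, so demand is inelastic. A price rise therefore raises total revenue.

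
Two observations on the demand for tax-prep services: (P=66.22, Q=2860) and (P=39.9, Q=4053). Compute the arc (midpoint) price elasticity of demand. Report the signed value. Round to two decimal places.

ΔQ = 4053 − 2860 = 1193; ΔP = 39.9 − 66.22 = -26.32.
Midpoints: P̄ = 53.06, Q̄ = 3456.5.
ε = (ΔQ/ΔP)(P̄/Q̄) = (1193/-26.32)(53.06/3456.5).

-0.70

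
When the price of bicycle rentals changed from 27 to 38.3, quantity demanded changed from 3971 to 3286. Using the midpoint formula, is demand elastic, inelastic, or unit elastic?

inelastic

Arc ε ≈ -0.545.
|ε| = 0.55 < 1.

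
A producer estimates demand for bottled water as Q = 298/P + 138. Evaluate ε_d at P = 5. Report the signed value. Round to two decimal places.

-0.30

At P = 5, Q = 197.600.
dQ/dP = −298/P² = -11.920.
ε = (dQ/dP)(P/Q) = (-11.920)(5/197.600).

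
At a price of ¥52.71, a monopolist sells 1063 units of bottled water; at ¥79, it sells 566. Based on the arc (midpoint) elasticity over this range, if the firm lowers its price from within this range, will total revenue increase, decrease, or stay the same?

Arc ε = (-497/26.29)(65.86/814.5) ≈ -1.528.
|ε| = 1.53 > 1, so demand is elastic. A price cut therefore raises total revenue.

increase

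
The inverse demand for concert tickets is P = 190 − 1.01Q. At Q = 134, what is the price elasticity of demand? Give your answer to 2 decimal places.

At Q = 134, P = 190 − 1.01(134) = 54.66.
dP/dQ = −1.01, so dQ/dP = 1/(−1.01) = -0.990.
ε = (dQ/dP)(P/Q) = (-0.990)(54.66/134).

-0.40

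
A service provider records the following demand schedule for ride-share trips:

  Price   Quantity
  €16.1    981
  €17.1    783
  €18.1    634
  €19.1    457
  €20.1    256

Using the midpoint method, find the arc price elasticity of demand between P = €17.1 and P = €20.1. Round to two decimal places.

At P = 17.1, Q = 783; at P = 20.1, Q = 256.
ΔQ = -527, ΔP = 3.0. Midpoints: P̄ = 18.60, Q̄ = 519.5.
ε = (ΔQ/ΔP)(P̄/Q̄) = (-527/3.0)(18.60/519.5).

-6.29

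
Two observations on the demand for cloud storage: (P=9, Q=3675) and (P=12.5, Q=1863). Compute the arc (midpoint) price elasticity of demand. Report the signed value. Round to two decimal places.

ΔQ = 1863 − 3675 = -1812; ΔP = 12.5 − 9 = 3.5.
Midpoints: P̄ = 10.75, Q̄ = 2769.0.
ε = (ΔQ/ΔP)(P̄/Q̄) = (-1812/3.5)(10.75/2769.0).

-2.01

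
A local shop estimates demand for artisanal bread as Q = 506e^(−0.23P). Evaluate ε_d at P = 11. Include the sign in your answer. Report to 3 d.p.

-2.530

At P = 11, Q = 40.307.
dQ/dP = −0.23·506e^(−0.23P) = −0.23Q = -9.271.
ε = (dQ/dP)(P/Q) = (-9.271)(11/40.307).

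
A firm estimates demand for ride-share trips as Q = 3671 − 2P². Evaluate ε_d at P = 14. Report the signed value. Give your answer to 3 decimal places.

-0.239

At P = 14, Q = 3279.
dQ/dP = −4P = -56.
ε = (dQ/dP)(P/Q) = (-56)(14/3279).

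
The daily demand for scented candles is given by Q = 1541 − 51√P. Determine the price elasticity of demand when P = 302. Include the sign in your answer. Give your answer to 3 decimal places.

-0.677

At P = 302, Q = 654.714.
dQ/dP = −51/(2√P) = -1.467.
ε = (dQ/dP)(P/Q) = (-1.467)(302/654.714).
|ε| < 1, so demand is inelastic at this price.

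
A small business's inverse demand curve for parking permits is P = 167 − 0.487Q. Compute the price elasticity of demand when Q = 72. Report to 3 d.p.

-3.763

At Q = 72, P = 167 − 0.487(72) = 131.94.
dP/dQ = −0.487, so dQ/dP = 1/(−0.487) = -2.053.
ε = (dQ/dP)(P/Q) = (-2.053)(131.94/72).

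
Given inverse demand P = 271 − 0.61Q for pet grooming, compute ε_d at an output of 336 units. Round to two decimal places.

At Q = 336, P = 271 − 0.61(336) = 66.04.
dP/dQ = −0.61, so dQ/dP = 1/(−0.61) = -1.639.
ε = (dQ/dP)(P/Q) = (-1.639)(66.04/336).

-0.32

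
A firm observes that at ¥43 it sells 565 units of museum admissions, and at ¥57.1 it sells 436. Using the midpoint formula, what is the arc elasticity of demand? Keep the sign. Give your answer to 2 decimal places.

-0.91

ΔQ = 436 − 565 = -129; ΔP = 57.1 − 43 = 14.1.
Midpoints: P̄ = 50.05, Q̄ = 500.5.
ε = (ΔQ/ΔP)(P̄/Q̄) = (-129/14.1)(50.05/500.5).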